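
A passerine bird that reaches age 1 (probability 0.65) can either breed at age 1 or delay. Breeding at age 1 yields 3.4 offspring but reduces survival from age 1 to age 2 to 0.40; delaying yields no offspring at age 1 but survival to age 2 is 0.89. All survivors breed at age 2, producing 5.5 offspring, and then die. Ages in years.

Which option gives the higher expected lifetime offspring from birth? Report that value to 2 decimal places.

3.64

breed at age 1: R₀ = 0.65 × (3.4 + 0.40 × 5.5) = 0.65 × 5.6000 = 3.6400
delay to age 2: R₀ = 0.65 × (0.89 × 5.5) = 0.65 × 4.8950 = 3.1818
Higher: breed at age 1 (3.6400).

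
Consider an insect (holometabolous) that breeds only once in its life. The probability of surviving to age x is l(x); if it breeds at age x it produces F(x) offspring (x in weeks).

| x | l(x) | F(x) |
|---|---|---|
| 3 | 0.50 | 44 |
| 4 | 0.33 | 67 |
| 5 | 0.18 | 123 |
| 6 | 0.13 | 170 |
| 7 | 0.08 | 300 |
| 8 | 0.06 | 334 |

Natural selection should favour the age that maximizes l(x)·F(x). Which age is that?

Expected offspring if breeding at age x = l(x) × F(x):
  age 3: 0.50 × 44 = 22.000
  age 4: 0.33 × 67 = 22.110
  age 5: 0.18 × 123 = 22.140
  age 6: 0.13 × 170 = 22.100
  age 7: 0.08 × 300 = 24.000
  age 8: 0.06 × 334 = 20.040
Maximum at age 7 (24.000).

7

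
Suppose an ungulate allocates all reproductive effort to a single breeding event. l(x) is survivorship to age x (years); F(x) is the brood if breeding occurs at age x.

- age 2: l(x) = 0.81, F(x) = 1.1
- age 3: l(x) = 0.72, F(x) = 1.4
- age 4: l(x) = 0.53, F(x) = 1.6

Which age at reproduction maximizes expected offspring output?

Expected offspring if breeding at age x = l(x) × F(x):
  age 2: 0.81 × 1.1 = 0.891
  age 3: 0.72 × 1.4 = 1.008
  age 4: 0.53 × 1.6 = 0.848
Maximum at age 3 (1.008).

3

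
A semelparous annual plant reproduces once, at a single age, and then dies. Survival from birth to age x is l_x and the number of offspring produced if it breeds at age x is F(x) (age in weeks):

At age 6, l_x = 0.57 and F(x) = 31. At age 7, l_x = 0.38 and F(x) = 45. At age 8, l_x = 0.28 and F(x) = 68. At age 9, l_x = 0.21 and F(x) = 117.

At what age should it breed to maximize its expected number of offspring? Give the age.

9

Expected offspring if breeding at age x = l_x × F(x):
  age 6: 0.57 × 31 = 17.670
  age 7: 0.38 × 45 = 17.100
  age 8: 0.28 × 68 = 19.040
  age 9: 0.21 × 117 = 24.570
Maximum at age 9 (24.570).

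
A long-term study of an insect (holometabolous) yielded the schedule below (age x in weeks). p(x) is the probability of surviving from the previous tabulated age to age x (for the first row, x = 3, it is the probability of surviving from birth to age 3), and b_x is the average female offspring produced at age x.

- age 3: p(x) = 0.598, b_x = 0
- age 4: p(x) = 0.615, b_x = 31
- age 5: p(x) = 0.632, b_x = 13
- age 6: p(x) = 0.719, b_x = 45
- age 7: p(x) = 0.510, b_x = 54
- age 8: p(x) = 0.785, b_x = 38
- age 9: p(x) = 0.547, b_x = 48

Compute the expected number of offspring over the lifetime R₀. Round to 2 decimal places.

Survivorship from birth: l_x = p_3·p_4·…·p_x.
  l_3 = 0.59800
  l_4 = 0.36777
  l_5 = 0.23243
  l_6 = 0.16712
  l_7 = 0.08523
  l_8 = 0.06691
  l_9 = 0.03660
R₀ = Σ l_x b_x:
  age 3: 0.59800 × 0 = 0.0000
  age 4: 0.36777 × 31 = 11.4009
  age 5: 0.23243 × 13 = 3.0216
  age 6: 0.16712 × 45 = 7.5204
  age 7: 0.08523 × 54 = 4.6024
  age 8: 0.06691 × 38 = 2.5426
  age 9: 0.03660 × 48 = 1.7568
R₀ = 0.0000 + 11.4009 + 3.0216 + 7.5204 + 4.6024 + 2.5426 + 1.7568 = 30.8447

30.84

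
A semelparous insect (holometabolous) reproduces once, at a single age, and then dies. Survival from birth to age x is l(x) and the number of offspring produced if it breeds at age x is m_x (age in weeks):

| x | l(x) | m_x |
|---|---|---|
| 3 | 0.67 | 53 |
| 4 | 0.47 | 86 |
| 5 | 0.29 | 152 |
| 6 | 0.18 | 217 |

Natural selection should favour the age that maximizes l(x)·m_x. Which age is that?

5

Expected offspring if breeding at age x = l(x) × m_x:
  age 3: 0.67 × 53 = 35.510
  age 4: 0.47 × 86 = 40.420
  age 5: 0.29 × 152 = 44.080
  age 6: 0.18 × 217 = 39.060
Maximum at age 5 (44.080).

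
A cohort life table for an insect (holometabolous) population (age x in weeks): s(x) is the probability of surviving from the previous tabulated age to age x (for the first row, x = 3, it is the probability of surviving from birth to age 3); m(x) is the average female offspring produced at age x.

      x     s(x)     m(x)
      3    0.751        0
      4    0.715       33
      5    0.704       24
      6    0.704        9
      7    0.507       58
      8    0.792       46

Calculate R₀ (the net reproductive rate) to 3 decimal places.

Survivorship from birth: l_x = s_3·s_4·…·s_x.
  l_3 = 0.75100
  l_4 = 0.53697
  l_5 = 0.37802
  l_6 = 0.26613
  l_7 = 0.13493
  l_8 = 0.10686
R₀ = Σ l_x m(x):
  age 3: 0.75100 × 0 = 0.0000
  age 4: 0.53697 × 33 = 17.7200
  age 5: 0.37802 × 24 = 9.0725
  age 6: 0.26613 × 9 = 2.3952
  age 7: 0.13493 × 58 = 7.8259
  age 8: 0.10686 × 46 = 4.9156
R₀ = 0.0000 + 17.7200 + 9.0725 + 2.3952 + 7.8259 + 4.9156 = 41.9292

41.929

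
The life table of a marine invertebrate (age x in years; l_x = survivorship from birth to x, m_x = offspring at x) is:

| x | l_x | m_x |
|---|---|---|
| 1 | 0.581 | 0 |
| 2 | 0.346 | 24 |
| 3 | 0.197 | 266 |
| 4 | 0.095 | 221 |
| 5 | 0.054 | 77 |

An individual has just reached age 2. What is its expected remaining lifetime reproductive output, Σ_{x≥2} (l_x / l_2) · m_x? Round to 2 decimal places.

248.15

l_2 = 0.346. Conditional survival from age 2 to x is l_x / l_2.
  x=2: (0.346/0.346) × 24 = 24.0000
  x=3: (0.197/0.346) × 266 = 151.4509
  x=4: (0.095/0.346) × 221 = 60.6792
  x=5: (0.054/0.346) × 77 = 12.0173
Sum = 24.0000 + 151.4509 + 60.6792 + 12.0173 = 248.1474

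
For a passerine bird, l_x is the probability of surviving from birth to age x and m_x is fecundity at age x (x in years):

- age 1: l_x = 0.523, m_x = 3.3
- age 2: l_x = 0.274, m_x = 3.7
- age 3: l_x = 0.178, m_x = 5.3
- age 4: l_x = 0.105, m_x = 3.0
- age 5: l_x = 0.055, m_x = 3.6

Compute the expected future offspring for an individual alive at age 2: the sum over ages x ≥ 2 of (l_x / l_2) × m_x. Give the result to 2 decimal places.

9.02

l_2 = 0.274. Conditional survival from age 2 to x is l_x / l_2.
  x=2: (0.274/0.274) × 3.7 = 3.7000
  x=3: (0.178/0.274) × 5.3 = 3.4431
  x=4: (0.105/0.274) × 3.0 = 1.1496
  x=5: (0.055/0.274) × 3.6 = 0.7226
Sum = 3.7000 + 3.4431 + 1.1496 + 0.7226 = 9.0153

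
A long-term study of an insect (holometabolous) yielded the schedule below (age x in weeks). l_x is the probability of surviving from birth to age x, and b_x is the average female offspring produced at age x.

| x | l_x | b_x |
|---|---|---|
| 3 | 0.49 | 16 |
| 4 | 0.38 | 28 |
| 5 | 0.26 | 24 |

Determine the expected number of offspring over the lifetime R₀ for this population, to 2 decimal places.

R₀ = Σ l_x b_x:
  age 3: 0.49 × 16 = 7.8400
  age 4: 0.38 × 28 = 10.6400
  age 5: 0.26 × 24 = 6.2400
R₀ = 7.8400 + 10.6400 + 6.2400 = 24.7200

24.72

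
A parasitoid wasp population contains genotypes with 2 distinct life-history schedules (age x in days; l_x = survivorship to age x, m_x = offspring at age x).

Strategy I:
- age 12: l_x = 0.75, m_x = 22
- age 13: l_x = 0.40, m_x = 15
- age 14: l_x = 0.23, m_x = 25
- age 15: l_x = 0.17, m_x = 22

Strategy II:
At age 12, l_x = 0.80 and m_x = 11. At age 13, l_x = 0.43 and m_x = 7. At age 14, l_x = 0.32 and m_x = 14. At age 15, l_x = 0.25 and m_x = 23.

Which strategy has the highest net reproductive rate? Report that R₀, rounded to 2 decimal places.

31.99

Strategy I: R₀ = 0.75×22 + 0.40×15 + 0.23×25 + 0.17×22 = 31.9900
Strategy II: R₀ = 0.80×11 + 0.43×7 + 0.32×14 + 0.25×23 = 22.0400
Highest R₀: strategy I with 31.9900.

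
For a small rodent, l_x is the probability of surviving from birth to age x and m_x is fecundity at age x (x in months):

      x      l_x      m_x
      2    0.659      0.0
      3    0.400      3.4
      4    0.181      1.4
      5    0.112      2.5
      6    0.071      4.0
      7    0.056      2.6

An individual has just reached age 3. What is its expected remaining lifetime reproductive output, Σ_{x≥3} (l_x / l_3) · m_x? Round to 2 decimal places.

l_3 = 0.400. Conditional survival from age 3 to x is l_x / l_3.
  x=3: (0.400/0.400) × 3.4 = 3.4000
  x=4: (0.181/0.400) × 1.4 = 0.6335
  x=5: (0.112/0.400) × 2.5 = 0.7000
  x=6: (0.071/0.400) × 4.0 = 0.7100
  x=7: (0.056/0.400) × 2.6 = 0.3640
Sum = 3.4000 + 0.6335 + 0.7000 + 0.7100 + 0.3640 = 5.8075

5.81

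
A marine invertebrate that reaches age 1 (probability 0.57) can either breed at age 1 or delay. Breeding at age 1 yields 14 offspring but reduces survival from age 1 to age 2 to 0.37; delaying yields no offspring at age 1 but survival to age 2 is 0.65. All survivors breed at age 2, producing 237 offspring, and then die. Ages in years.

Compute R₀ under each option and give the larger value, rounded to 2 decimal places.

breed at age 1: R₀ = 0.57 × (14 + 0.37 × 237) = 0.57 × 101.6900 = 57.9633
delay to age 2: R₀ = 0.57 × (0.65 × 237) = 0.57 × 154.0500 = 87.8085
Higher: delay to age 2 (87.8085).

87.81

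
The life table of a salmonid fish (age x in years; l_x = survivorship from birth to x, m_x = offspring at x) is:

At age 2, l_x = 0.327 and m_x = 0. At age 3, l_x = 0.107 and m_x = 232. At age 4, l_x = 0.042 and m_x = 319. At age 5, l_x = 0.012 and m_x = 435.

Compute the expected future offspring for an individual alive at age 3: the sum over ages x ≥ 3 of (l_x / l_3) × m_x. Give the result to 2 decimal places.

406.00

l_3 = 0.107. Conditional survival from age 3 to x is l_x / l_3.
  x=3: (0.107/0.107) × 232 = 232.0000
  x=4: (0.042/0.107) × 319 = 125.2150
  x=5: (0.012/0.107) × 435 = 48.7850
Sum = 232.0000 + 125.2150 + 48.7850 = 406.0000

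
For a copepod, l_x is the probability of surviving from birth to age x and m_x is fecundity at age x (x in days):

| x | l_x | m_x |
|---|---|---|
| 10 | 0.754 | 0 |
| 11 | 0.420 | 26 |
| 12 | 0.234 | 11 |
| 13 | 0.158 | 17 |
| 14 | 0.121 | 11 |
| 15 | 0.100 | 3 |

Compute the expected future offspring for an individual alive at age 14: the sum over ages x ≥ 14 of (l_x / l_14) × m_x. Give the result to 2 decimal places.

l_14 = 0.121. Conditional survival from age 14 to x is l_x / l_14.
  x=14: (0.121/0.121) × 11 = 11.0000
  x=15: (0.100/0.121) × 3 = 2.4793
Sum = 11.0000 + 2.4793 = 13.4793

13.48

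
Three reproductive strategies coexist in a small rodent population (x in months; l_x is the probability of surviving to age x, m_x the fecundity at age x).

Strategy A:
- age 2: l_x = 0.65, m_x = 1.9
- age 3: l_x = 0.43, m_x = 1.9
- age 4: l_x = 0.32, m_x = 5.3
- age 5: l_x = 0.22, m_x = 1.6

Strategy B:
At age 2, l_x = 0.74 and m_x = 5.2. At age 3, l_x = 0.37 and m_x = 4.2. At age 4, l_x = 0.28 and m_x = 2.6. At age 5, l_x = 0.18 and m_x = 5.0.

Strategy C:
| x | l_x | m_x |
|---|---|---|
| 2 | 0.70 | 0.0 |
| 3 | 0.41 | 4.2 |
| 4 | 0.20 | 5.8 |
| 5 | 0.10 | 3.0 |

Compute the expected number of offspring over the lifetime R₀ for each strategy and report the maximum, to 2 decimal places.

Strategy A: R₀ = 0.65×1.9 + 0.43×1.9 + 0.32×5.3 + 0.22×1.6 = 4.1000
Strategy B: R₀ = 0.74×5.2 + 0.37×4.2 + 0.28×2.6 + 0.18×5.0 = 7.0300
Strategy C: R₀ = 0.70×0.0 + 0.41×4.2 + 0.20×5.8 + 0.10×3.0 = 3.1820
Highest R₀: strategy B with 7.0300.

7.03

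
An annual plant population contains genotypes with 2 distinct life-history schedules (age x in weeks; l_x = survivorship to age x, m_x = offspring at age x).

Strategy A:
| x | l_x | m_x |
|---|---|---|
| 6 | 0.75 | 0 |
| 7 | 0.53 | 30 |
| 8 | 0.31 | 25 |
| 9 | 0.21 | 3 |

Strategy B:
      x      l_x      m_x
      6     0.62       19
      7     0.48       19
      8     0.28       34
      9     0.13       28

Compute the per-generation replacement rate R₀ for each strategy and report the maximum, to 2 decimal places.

Strategy A: R₀ = 0.75×0 + 0.53×30 + 0.31×25 + 0.21×3 = 24.2800
Strategy B: R₀ = 0.62×19 + 0.48×19 + 0.28×34 + 0.13×28 = 34.0600
Highest R₀: strategy B with 34.0600.

34.06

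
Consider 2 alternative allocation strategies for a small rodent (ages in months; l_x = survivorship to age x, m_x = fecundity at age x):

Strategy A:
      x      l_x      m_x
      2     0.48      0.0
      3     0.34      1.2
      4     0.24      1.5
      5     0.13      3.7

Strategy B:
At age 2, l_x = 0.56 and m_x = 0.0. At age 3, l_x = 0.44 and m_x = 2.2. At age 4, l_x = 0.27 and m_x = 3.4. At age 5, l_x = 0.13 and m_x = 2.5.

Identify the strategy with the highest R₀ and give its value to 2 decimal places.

Strategy A: R₀ = 0.48×0.0 + 0.34×1.2 + 0.24×1.5 + 0.13×3.7 = 1.2490
Strategy B: R₀ = 0.56×0.0 + 0.44×2.2 + 0.27×3.4 + 0.13×2.5 = 2.2110
Highest R₀: strategy B with 2.2110.

2.21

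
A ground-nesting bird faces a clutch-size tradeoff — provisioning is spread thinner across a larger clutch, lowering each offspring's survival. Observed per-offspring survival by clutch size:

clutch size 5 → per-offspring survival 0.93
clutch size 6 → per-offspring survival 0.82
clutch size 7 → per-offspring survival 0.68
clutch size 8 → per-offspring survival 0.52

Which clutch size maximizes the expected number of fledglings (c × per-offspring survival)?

6

Expected fledglings = c × s(c):
  c=5: 5 × 0.93 = 4.650
  c=6: 6 × 0.82 = 4.920
  c=7: 7 × 0.68 = 4.760
  c=8: 8 × 0.52 = 4.160
Maximum at c = 6 (4.920 fledglings).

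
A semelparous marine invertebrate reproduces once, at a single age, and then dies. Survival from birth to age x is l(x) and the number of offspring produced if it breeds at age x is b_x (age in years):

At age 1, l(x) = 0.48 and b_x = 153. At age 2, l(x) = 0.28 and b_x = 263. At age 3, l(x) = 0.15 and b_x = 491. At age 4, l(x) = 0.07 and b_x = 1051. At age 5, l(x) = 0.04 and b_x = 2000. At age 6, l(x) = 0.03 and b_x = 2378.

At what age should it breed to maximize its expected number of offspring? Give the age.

5

Expected offspring if breeding at age x = l(x) × b_x:
  age 1: 0.48 × 153 = 73.440
  age 2: 0.28 × 263 = 73.640
  age 3: 0.15 × 491 = 73.650
  age 4: 0.07 × 1051 = 73.570
  age 5: 0.04 × 2000 = 80.000
  age 6: 0.03 × 2378 = 71.340
Maximum at age 5 (80.000).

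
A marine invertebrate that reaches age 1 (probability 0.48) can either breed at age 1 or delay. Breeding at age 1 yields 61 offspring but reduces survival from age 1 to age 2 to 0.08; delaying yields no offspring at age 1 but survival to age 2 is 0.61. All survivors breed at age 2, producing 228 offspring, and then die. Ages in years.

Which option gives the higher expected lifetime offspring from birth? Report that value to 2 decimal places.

66.76

breed at age 1: R₀ = 0.48 × (61 + 0.08 × 228) = 0.48 × 79.2400 = 38.0352
delay to age 2: R₀ = 0.48 × (0.61 × 228) = 0.48 × 139.0800 = 66.7584
Higher: delay to age 2 (66.7584).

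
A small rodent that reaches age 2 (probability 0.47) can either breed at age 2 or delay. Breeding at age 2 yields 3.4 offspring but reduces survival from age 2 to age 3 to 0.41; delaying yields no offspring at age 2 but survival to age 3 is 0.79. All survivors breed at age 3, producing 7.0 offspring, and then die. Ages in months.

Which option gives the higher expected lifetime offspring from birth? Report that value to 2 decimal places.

2.95

breed at age 2: R₀ = 0.47 × (3.4 + 0.41 × 7.0) = 0.47 × 6.2700 = 2.9469
delay to age 3: R₀ = 0.47 × (0.79 × 7.0) = 0.47 × 5.5300 = 2.5991
Higher: breed at age 2 (2.9469).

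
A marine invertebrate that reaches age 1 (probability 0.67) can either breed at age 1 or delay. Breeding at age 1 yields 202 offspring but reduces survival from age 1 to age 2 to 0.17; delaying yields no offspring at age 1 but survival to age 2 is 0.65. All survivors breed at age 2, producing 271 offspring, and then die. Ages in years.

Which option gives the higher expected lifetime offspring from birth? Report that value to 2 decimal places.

166.21

breed at age 1: R₀ = 0.67 × (202 + 0.17 × 271) = 0.67 × 248.0700 = 166.2069
delay to age 2: R₀ = 0.67 × (0.65 × 271) = 0.67 × 176.1500 = 118.0205
Higher: breed at age 1 (166.2069).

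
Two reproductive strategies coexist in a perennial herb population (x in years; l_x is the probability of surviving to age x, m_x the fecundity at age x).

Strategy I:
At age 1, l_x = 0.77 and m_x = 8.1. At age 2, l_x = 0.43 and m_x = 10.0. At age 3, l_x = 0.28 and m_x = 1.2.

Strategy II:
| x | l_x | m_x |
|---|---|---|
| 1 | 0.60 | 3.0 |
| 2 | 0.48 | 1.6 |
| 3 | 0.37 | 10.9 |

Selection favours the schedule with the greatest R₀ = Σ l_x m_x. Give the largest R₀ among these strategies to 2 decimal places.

10.87

Strategy I: R₀ = 0.77×8.1 + 0.43×10.0 + 0.28×1.2 = 10.8730
Strategy II: R₀ = 0.60×3.0 + 0.48×1.6 + 0.37×10.9 = 6.6010
Highest R₀: strategy I with 10.8730.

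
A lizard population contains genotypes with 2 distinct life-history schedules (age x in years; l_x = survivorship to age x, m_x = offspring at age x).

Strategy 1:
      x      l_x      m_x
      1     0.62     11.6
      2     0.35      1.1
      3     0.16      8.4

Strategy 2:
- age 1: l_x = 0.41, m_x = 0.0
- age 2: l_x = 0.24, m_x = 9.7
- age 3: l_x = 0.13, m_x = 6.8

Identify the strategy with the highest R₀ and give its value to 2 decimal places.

Strategy 1: R₀ = 0.62×11.6 + 0.35×1.1 + 0.16×8.4 = 8.9210
Strategy 2: R₀ = 0.41×0.0 + 0.24×9.7 + 0.13×6.8 = 3.2120
Highest R₀: strategy 1 with 8.9210.

8.92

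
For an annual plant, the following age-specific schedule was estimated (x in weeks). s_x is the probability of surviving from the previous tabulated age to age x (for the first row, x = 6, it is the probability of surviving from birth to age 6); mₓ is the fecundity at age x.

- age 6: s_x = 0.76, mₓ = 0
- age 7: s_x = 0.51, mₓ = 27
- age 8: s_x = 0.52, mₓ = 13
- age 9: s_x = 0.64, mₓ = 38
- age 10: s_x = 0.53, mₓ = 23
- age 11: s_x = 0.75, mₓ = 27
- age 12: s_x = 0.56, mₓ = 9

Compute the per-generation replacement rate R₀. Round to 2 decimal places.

Survivorship from birth: l_x = s_6·s_7·…·s_x.
  l_6 = 0.76000
  l_7 = 0.38760
  l_8 = 0.20155
  l_9 = 0.12899
  l_10 = 0.06837
  l_11 = 0.05127
  l_12 = 0.02871
R₀ = Σ l_x mₓ:
  age 6: 0.76000 × 0 = 0.0000
  age 7: 0.38760 × 27 = 10.4652
  age 8: 0.20155 × 13 = 2.6202
  age 9: 0.12899 × 38 = 4.9016
  age 10: 0.06837 × 23 = 1.5725
  age 11: 0.05127 × 27 = 1.3843
  age 12: 0.02871 × 9 = 0.2584
R₀ = 0.0000 + 10.4652 + 2.6202 + 4.9016 + 1.5725 + 1.3843 + 0.2584 = 21.2022

21.20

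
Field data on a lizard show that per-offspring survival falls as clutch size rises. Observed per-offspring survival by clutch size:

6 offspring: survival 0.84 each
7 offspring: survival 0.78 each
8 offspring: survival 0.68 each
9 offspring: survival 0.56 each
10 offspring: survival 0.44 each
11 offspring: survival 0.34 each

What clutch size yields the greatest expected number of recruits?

Expected recruits = c × s(c):
  c=6: 6 × 0.84 = 5.040
  c=7: 7 × 0.78 = 5.460
  c=8: 8 × 0.68 = 5.440
  c=9: 9 × 0.56 = 5.040
  c=10: 10 × 0.44 = 4.400
  c=11: 11 × 0.34 = 3.740
Maximum at c = 7 (5.460 recruits).

7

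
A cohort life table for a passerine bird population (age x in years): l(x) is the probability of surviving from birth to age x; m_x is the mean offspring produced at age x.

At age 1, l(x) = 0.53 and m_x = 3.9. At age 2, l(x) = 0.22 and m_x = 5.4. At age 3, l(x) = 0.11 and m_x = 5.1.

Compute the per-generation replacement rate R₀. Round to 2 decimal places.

R₀ = Σ l(x) m_x:
  age 1: 0.53 × 3.9 = 2.0670
  age 2: 0.22 × 5.4 = 1.1880
  age 3: 0.11 × 5.1 = 0.5610
R₀ = 2.0670 + 1.1880 + 0.5610 = 3.8160

3.82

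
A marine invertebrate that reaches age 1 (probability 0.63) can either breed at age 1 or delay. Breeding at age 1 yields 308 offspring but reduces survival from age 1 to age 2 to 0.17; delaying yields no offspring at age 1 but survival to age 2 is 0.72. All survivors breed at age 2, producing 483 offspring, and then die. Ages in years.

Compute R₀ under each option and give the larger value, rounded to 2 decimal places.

245.77

breed at age 1: R₀ = 0.63 × (308 + 0.17 × 483) = 0.63 × 390.1100 = 245.7693
delay to age 2: R₀ = 0.63 × (0.72 × 483) = 0.63 × 347.7600 = 219.0888
Higher: breed at age 1 (245.7693).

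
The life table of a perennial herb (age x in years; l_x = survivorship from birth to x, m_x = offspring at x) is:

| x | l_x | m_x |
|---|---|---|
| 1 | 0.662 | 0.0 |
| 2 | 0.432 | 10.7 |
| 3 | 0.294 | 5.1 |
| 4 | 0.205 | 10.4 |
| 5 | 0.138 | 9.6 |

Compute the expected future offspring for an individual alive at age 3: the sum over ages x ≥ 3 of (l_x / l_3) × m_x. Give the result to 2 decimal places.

16.86

l_3 = 0.294. Conditional survival from age 3 to x is l_x / l_3.
  x=3: (0.294/0.294) × 5.1 = 5.1000
  x=4: (0.205/0.294) × 10.4 = 7.2517
  x=5: (0.138/0.294) × 9.6 = 4.5061
Sum = 5.1000 + 7.2517 + 4.5061 = 16.8578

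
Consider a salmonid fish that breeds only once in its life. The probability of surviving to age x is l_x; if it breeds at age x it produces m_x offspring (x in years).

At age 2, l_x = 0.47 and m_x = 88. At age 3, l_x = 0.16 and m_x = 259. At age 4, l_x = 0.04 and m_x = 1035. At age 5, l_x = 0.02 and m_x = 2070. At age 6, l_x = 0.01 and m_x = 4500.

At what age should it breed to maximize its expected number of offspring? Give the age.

Expected offspring if breeding at age x = l_x × m_x:
  age 2: 0.47 × 88 = 41.360
  age 3: 0.16 × 259 = 41.440
  age 4: 0.04 × 1035 = 41.400
  age 5: 0.02 × 2070 = 41.400
  age 6: 0.01 × 4500 = 45.000
Maximum at age 6 (45.000).

6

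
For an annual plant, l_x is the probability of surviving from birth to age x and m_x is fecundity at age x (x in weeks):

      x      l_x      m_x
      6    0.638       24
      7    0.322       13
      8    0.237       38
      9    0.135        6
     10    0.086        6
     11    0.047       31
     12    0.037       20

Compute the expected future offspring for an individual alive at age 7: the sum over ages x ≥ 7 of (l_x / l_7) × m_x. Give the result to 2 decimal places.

51.91

l_7 = 0.322. Conditional survival from age 7 to x is l_x / l_7.
  x=7: (0.322/0.322) × 13 = 13.0000
  x=8: (0.237/0.322) × 38 = 27.9689
  x=9: (0.135/0.322) × 6 = 2.5155
  x=10: (0.086/0.322) × 6 = 1.6025
  x=11: (0.047/0.322) × 31 = 4.5248
  x=12: (0.037/0.322) × 20 = 2.2981
Sum = 13.0000 + 27.9689 + 2.5155 + 1.6025 + 4.5248 + 2.2981 = 51.9099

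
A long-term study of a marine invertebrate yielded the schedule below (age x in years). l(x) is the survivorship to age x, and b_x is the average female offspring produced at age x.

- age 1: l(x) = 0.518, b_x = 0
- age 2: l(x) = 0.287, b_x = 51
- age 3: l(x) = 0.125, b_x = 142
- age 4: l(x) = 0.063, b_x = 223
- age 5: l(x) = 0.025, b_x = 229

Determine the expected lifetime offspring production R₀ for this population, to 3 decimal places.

52.161

R₀ = Σ l(x) b_x:
  age 1: 0.518 × 0 = 0.0000
  age 2: 0.287 × 51 = 14.6370
  age 3: 0.125 × 142 = 17.7500
  age 4: 0.063 × 223 = 14.0490
  age 5: 0.025 × 229 = 5.7250
R₀ = 0.0000 + 14.6370 + 17.7500 + 14.0490 + 5.7250 = 52.1610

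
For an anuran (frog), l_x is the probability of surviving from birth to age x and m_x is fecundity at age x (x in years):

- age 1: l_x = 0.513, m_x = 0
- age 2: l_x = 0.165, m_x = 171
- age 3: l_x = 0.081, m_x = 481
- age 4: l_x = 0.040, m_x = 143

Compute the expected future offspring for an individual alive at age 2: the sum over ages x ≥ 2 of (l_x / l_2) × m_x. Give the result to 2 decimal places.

441.79

l_2 = 0.165. Conditional survival from age 2 to x is l_x / l_2.
  x=2: (0.165/0.165) × 171 = 171.0000
  x=3: (0.081/0.165) × 481 = 236.1273
  x=4: (0.040/0.165) × 143 = 34.6667
Sum = 171.0000 + 236.1273 + 34.6667 = 441.7939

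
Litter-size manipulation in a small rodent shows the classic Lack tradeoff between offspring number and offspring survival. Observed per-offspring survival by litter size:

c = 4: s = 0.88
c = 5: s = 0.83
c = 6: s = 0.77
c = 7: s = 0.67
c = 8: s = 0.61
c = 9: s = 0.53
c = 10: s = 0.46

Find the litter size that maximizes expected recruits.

Expected recruits = c × s(c):
  c=4: 4 × 0.88 = 3.520
  c=5: 5 × 0.83 = 4.150
  c=6: 6 × 0.77 = 4.620
  c=7: 7 × 0.67 = 4.690
  c=8: 8 × 0.61 = 4.880
  c=9: 9 × 0.53 = 4.770
  c=10: 10 × 0.46 = 4.600
Maximum at c = 8 (4.880 recruits).

8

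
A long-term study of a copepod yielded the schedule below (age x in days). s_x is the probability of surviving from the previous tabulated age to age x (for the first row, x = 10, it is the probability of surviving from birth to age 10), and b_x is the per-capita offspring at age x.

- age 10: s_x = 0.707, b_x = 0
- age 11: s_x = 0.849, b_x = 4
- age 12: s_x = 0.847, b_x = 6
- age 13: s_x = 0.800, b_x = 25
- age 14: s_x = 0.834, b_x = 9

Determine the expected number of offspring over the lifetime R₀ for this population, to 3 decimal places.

Survivorship from birth: l_x = s_10·s_11·…·s_x.
  l_10 = 0.70700
  l_11 = 0.60024
  l_12 = 0.50841
  l_13 = 0.40672
  l_14 = 0.33921
R₀ = Σ l_x b_x:
  age 10: 0.70700 × 0 = 0.0000
  age 11: 0.60024 × 4 = 2.4010
  age 12: 0.50841 × 6 = 3.0505
  age 13: 0.40672 × 25 = 10.1680
  age 14: 0.33921 × 9 = 3.0529
R₀ = 0.0000 + 2.4010 + 3.0505 + 10.1680 + 3.0529 = 18.6723

18.672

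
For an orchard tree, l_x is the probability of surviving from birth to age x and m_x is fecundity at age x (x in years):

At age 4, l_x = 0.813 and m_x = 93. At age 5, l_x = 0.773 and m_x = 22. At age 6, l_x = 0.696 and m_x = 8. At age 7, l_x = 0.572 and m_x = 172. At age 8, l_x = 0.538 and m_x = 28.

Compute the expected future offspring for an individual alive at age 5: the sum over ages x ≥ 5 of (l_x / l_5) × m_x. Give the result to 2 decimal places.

l_5 = 0.773. Conditional survival from age 5 to x is l_x / l_5.
  x=5: (0.773/0.773) × 22 = 22.0000
  x=6: (0.696/0.773) × 8 = 7.2031
  x=7: (0.572/0.773) × 172 = 127.2755
  x=8: (0.538/0.773) × 28 = 19.4877
Sum = 22.0000 + 7.2031 + 127.2755 + 19.4877 = 175.9664

175.97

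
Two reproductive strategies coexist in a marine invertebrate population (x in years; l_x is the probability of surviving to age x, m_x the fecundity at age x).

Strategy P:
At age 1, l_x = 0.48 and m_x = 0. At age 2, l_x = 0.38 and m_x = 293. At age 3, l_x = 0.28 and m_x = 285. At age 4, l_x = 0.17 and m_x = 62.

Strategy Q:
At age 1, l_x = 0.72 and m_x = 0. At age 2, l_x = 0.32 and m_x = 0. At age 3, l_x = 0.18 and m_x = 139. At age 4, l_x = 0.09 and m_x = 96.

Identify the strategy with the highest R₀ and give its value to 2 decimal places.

Strategy P: R₀ = 0.48×0 + 0.38×293 + 0.28×285 + 0.17×62 = 201.6800
Strategy Q: R₀ = 0.72×0 + 0.32×0 + 0.18×139 + 0.09×96 = 33.6600
Highest R₀: strategy P with 201.6800.

201.68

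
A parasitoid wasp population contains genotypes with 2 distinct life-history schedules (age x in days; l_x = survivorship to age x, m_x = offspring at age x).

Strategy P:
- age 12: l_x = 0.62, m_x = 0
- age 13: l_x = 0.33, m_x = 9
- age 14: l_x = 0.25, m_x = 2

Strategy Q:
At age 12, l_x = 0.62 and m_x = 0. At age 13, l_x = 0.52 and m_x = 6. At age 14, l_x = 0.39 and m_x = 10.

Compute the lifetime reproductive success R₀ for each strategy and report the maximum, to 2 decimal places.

7.02

Strategy P: R₀ = 0.62×0 + 0.33×9 + 0.25×2 = 3.4700
Strategy Q: R₀ = 0.62×0 + 0.52×6 + 0.39×10 = 7.0200
Highest R₀: strategy Q with 7.0200.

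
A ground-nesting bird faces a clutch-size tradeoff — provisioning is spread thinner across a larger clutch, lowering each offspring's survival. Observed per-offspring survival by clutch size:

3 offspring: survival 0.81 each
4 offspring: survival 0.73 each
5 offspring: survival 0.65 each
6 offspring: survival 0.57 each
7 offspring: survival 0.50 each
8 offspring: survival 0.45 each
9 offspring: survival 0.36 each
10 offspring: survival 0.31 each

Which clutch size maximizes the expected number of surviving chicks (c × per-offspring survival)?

8

Expected surviving chicks = c × s(c):
  c=3: 3 × 0.81 = 2.430
  c=4: 4 × 0.73 = 2.920
  c=5: 5 × 0.65 = 3.250
  c=6: 6 × 0.57 = 3.420
  c=7: 7 × 0.50 = 3.500
  c=8: 8 × 0.45 = 3.600
  c=9: 9 × 0.36 = 3.240
  c=10: 10 × 0.31 = 3.100
Maximum at c = 8 (3.600 surviving chicks).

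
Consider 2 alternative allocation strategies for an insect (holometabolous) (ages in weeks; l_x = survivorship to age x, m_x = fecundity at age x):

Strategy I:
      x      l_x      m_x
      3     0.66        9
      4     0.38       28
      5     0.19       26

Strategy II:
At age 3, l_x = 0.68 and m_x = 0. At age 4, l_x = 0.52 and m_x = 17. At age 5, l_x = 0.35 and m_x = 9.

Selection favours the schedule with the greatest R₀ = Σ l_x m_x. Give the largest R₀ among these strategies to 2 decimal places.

21.52

Strategy I: R₀ = 0.66×9 + 0.38×28 + 0.19×26 = 21.5200
Strategy II: R₀ = 0.68×0 + 0.52×17 + 0.35×9 = 11.9900
Highest R₀: strategy I with 21.5200.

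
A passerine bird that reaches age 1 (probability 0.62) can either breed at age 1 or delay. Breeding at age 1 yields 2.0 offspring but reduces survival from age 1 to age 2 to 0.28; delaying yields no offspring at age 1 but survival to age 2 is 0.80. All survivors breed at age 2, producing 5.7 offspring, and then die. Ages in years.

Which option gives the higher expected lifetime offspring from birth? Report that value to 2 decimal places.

2.83

breed at age 1: R₀ = 0.62 × (2.0 + 0.28 × 5.7) = 0.62 × 3.5960 = 2.2295
delay to age 2: R₀ = 0.62 × (0.80 × 5.7) = 0.62 × 4.5600 = 2.8272
Higher: delay to age 2 (2.8272).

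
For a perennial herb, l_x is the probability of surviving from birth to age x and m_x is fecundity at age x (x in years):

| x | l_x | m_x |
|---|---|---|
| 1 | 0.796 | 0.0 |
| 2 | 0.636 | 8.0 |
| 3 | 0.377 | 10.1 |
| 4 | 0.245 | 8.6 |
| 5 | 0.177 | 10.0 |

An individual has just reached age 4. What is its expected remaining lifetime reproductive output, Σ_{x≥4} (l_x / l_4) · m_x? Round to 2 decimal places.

15.82

l_4 = 0.245. Conditional survival from age 4 to x is l_x / l_4.
  x=4: (0.245/0.245) × 8.6 = 8.6000
  x=5: (0.177/0.245) × 10.0 = 7.2245
Sum = 8.6000 + 7.2245 = 15.8245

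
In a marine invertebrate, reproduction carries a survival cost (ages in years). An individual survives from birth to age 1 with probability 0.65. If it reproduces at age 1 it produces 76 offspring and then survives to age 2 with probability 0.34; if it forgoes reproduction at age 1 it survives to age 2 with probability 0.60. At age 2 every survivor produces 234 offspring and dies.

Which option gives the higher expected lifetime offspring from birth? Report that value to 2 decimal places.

breed at age 1: R₀ = 0.65 × (76 + 0.34 × 234) = 0.65 × 155.5600 = 101.1140
delay to age 2: R₀ = 0.65 × (0.60 × 234) = 0.65 × 140.4000 = 91.2600
Higher: breed at age 1 (101.1140).

101.11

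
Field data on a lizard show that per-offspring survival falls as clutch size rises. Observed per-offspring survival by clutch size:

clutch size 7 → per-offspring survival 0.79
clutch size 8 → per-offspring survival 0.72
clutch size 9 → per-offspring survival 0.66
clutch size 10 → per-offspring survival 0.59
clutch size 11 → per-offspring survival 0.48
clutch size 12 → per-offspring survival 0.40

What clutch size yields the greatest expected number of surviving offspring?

Expected surviving offspring = c × s(c):
  c=7: 7 × 0.79 = 5.530
  c=8: 8 × 0.72 = 5.760
  c=9: 9 × 0.66 = 5.940
  c=10: 10 × 0.59 = 5.900
  c=11: 11 × 0.48 = 5.280
  c=12: 12 × 0.40 = 4.800
Maximum at c = 9 (5.940 surviving offspring).

9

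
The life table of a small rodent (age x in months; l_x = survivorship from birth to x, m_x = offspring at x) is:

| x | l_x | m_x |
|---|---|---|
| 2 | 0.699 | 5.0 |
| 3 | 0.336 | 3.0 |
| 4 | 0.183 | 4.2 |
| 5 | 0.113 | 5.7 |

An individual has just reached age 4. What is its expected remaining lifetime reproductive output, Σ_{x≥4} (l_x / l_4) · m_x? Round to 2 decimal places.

l_4 = 0.183. Conditional survival from age 4 to x is l_x / l_4.
  x=4: (0.183/0.183) × 4.2 = 4.2000
  x=5: (0.113/0.183) × 5.7 = 3.5197
Sum = 4.2000 + 3.5197 = 7.7197

7.72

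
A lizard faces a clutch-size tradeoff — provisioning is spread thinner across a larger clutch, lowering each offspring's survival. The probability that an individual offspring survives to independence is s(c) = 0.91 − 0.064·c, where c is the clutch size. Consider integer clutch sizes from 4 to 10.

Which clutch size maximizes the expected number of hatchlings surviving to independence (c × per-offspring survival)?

7

Expected hatchlings surviving to independence = c × s(c):
  c=4: 4 × 0.654 = 2.616
  c=5: 5 × 0.590 = 2.950
  c=6: 6 × 0.526 = 3.156
  c=7: 7 × 0.462 = 3.234
  c=8: 8 × 0.398 = 3.184
  c=9: 9 × 0.334 = 3.006
  c=10: 10 × 0.270 = 2.700
Maximum at c = 7 (3.234 hatchlings surviving to independence).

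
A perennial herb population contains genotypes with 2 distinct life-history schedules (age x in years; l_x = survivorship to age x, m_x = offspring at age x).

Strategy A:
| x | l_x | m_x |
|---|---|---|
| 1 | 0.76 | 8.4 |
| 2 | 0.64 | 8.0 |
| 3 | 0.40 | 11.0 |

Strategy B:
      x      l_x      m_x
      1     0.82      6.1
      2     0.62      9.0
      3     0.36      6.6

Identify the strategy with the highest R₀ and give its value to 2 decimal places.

Strategy A: R₀ = 0.76×8.4 + 0.64×8.0 + 0.40×11.0 = 15.9040
Strategy B: R₀ = 0.82×6.1 + 0.62×9.0 + 0.36×6.6 = 12.9580
Highest R₀: strategy A with 15.9040.

15.90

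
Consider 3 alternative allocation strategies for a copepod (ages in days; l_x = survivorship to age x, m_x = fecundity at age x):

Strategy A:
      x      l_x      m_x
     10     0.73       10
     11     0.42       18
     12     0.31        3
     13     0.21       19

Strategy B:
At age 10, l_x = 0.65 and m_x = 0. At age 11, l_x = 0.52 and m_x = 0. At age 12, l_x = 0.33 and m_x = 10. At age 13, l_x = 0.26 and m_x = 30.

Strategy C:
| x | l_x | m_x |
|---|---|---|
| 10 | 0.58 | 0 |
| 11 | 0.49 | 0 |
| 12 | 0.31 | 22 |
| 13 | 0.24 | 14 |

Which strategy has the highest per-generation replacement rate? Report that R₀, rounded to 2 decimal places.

Strategy A: R₀ = 0.73×10 + 0.42×18 + 0.31×3 + 0.21×19 = 19.7800
Strategy B: R₀ = 0.65×0 + 0.52×0 + 0.33×10 + 0.26×30 = 11.1000
Strategy C: R₀ = 0.58×0 + 0.49×0 + 0.31×22 + 0.24×14 = 10.1800
Highest R₀: strategy A with 19.7800.

19.78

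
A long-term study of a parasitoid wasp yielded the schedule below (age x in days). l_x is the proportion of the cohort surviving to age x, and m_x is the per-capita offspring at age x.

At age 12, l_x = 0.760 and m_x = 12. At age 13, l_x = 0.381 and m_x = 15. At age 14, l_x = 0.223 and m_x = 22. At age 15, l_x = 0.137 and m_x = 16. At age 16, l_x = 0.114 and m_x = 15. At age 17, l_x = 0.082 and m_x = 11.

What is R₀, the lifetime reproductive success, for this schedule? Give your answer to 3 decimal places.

24.545

R₀ = Σ l_x m_x:
  age 12: 0.760 × 12 = 9.1200
  age 13: 0.381 × 15 = 5.7150
  age 14: 0.223 × 22 = 4.9060
  age 15: 0.137 × 16 = 2.1920
  age 16: 0.114 × 15 = 1.7100
  age 17: 0.082 × 11 = 0.9020
R₀ = 9.1200 + 5.7150 + 4.9060 + 2.1920 + 1.7100 + 0.9020 = 24.5450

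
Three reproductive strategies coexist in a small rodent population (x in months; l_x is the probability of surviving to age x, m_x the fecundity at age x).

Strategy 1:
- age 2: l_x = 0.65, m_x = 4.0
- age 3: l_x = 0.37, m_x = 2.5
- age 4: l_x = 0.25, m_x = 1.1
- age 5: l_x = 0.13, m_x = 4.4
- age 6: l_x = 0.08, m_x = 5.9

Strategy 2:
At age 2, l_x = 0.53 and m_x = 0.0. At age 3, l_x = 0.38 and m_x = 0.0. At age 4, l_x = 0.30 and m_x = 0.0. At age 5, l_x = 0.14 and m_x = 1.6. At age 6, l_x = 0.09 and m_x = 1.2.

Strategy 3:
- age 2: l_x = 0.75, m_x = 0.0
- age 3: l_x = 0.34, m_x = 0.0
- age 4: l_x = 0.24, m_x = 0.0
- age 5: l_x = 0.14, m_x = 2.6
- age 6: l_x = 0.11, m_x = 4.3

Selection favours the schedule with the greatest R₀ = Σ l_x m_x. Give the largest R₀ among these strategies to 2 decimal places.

Strategy 1: R₀ = 0.65×4.0 + 0.37×2.5 + 0.25×1.1 + 0.13×4.4 + 0.08×5.9 = 4.8440
Strategy 2: R₀ = 0.53×0.0 + 0.38×0.0 + 0.30×0.0 + 0.14×1.6 + 0.09×1.2 = 0.3320
Strategy 3: R₀ = 0.75×0.0 + 0.34×0.0 + 0.24×0.0 + 0.14×2.6 + 0.11×4.3 = 0.8370
Highest R₀: strategy 1 with 4.8440.

4.84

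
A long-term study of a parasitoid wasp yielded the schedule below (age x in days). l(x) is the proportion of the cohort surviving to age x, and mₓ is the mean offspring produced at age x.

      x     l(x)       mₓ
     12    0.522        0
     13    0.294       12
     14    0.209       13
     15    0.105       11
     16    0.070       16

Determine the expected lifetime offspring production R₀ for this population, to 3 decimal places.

8.520

R₀ = Σ l(x) mₓ:
  age 12: 0.522 × 0 = 0.0000
  age 13: 0.294 × 12 = 3.5280
  age 14: 0.209 × 13 = 2.7170
  age 15: 0.105 × 11 = 1.1550
  age 16: 0.070 × 16 = 1.1200
R₀ = 0.0000 + 3.5280 + 2.7170 + 1.1550 + 1.1200 = 8.5200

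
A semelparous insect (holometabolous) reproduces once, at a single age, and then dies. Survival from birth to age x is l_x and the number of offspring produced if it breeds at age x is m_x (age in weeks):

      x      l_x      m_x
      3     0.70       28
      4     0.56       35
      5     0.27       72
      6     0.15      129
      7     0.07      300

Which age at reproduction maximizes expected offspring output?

7

Expected offspring if breeding at age x = l_x × m_x:
  age 3: 0.70 × 28 = 19.600
  age 4: 0.56 × 35 = 19.600
  age 5: 0.27 × 72 = 19.440
  age 6: 0.15 × 129 = 19.350
  age 7: 0.07 × 300 = 21.000
Maximum at age 7 (21.000).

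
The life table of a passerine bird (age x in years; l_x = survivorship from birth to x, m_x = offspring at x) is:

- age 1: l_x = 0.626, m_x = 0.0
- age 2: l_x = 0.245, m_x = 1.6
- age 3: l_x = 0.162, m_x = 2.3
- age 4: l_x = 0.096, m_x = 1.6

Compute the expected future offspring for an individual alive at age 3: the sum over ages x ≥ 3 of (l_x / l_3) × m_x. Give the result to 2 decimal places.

3.25

l_3 = 0.162. Conditional survival from age 3 to x is l_x / l_3.
  x=3: (0.162/0.162) × 2.3 = 2.3000
  x=4: (0.096/0.162) × 1.6 = 0.9481
Sum = 2.3000 + 0.9481 = 3.2481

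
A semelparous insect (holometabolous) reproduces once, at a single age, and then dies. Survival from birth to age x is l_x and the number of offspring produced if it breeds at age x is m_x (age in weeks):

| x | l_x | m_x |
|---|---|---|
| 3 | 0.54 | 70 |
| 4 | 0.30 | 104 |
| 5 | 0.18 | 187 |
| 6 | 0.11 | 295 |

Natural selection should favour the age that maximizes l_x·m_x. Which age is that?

3

Expected offspring if breeding at age x = l_x × m_x:
  age 3: 0.54 × 70 = 37.800
  age 4: 0.30 × 104 = 31.200
  age 5: 0.18 × 187 = 33.660
  age 6: 0.11 × 295 = 32.450
Maximum at age 3 (37.800).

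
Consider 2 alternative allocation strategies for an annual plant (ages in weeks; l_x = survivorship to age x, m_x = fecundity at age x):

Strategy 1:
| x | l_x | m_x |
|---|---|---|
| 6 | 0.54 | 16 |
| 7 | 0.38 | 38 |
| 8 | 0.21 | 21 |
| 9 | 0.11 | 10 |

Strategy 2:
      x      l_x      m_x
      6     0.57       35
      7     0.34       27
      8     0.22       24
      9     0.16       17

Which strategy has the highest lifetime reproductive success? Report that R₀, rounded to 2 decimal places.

Strategy 1: R₀ = 0.54×16 + 0.38×38 + 0.21×21 + 0.11×10 = 28.5900
Strategy 2: R₀ = 0.57×35 + 0.34×27 + 0.22×24 + 0.16×17 = 37.1300
Highest R₀: strategy 2 with 37.1300.

37.13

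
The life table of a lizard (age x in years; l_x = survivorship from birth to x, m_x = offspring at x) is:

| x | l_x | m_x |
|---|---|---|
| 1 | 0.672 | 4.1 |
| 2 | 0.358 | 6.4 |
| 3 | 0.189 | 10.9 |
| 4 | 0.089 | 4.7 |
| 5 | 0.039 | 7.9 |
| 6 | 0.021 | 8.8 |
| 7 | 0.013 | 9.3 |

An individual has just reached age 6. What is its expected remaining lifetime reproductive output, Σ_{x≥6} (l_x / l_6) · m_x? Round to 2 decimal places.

14.56

l_6 = 0.021. Conditional survival from age 6 to x is l_x / l_6.
  x=6: (0.021/0.021) × 8.8 = 8.8000
  x=7: (0.013/0.021) × 9.3 = 5.7571
Sum = 8.8000 + 5.7571 = 14.5571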